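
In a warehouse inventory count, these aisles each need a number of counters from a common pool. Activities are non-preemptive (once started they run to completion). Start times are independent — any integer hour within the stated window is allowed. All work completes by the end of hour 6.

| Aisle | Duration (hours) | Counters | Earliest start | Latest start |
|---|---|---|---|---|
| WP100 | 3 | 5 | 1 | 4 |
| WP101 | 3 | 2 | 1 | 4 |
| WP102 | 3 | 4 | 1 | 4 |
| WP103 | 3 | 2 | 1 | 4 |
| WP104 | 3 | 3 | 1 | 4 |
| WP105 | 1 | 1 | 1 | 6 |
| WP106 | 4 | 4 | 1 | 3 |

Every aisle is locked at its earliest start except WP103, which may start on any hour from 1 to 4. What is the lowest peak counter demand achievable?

WP103@1: h1:21  h2:20  h3:20  h4:4  h5:0  h6:0 → peak 21
WP103@2: h1:19  h2:20  h3:20  h4:6  h5:0  h6:0 → peak 20
WP103@3: h1:19  h2:18  h3:20  h4:6  h5:2  h6:0 → peak 20
WP103@4: h1:19  h2:18  h3:18  h4:6  h5:2  h6:2 → peak 19
Best is WP103@4, peak 19.

19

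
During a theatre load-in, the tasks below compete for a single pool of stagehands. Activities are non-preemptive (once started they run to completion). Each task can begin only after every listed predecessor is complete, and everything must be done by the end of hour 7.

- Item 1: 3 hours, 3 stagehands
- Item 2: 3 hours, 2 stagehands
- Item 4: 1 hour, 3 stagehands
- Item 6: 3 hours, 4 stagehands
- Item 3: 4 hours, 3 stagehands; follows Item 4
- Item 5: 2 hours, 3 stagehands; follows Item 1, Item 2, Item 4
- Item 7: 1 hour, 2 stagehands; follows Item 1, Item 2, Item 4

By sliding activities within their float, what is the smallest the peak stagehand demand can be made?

8

Early-start (Item 1@1, Item 2@1, Item 4@1, Item 6@1, Item 3@2, Item 5@4, Item 7@4) gives peak 12: h1:12  h2:12  h3:12  h4:8  h5:6  h6:0  h7:0.
Shift Item 6→4, Item 5→6, Item 7→7.
Schedule Item 1@1, Item 2@1, Item 4@1, Item 6@4, Item 3@2, Item 5@6, Item 7@7: h1:8  h2:8  h3:8  h4:7  h5:7  h6:7  h7:5 — peak 8.
Total stagehand-hours = 50 over 7 hours ⇒ peak ≥ ⌈50/7⌉ = 8, so 8 is optimal.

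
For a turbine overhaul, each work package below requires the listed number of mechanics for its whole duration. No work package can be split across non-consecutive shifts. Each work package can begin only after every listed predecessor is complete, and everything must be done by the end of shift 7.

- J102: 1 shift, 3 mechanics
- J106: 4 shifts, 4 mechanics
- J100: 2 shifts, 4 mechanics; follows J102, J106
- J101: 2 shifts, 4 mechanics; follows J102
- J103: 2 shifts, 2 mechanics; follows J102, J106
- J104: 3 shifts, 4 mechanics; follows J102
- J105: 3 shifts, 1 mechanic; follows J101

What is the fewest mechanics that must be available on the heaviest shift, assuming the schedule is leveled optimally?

11

Early-start (J102@1, J106@1, J100@5, J101@2, J103@5, J104@2, J105@4) gives peak 12: s1:7  s2:12  s3:12  s4:9  s5:7  s6:7  s7:0.
Shift J104→4.
Schedule J102@1, J106@1, J100@5, J101@2, J103@5, J104@4, J105@4: s1:7  s2:8  s3:8  s4:9  s5:11  s6:11  s7:0 — peak 11.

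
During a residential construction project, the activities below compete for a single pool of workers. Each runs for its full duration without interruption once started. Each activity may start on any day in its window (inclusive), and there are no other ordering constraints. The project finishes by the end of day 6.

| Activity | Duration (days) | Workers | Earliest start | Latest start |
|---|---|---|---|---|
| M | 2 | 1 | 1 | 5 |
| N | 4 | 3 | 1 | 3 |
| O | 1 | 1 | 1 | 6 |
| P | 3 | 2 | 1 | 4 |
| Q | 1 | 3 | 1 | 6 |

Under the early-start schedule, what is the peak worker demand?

Early-start schedule: M@1, N@1, O@1, P@1, Q@1.
Load per day: day 1: 10, day 2: 6, day 3: 5, day 4: 3, day 5: 0, day 6: 0.
Peak is 10.

10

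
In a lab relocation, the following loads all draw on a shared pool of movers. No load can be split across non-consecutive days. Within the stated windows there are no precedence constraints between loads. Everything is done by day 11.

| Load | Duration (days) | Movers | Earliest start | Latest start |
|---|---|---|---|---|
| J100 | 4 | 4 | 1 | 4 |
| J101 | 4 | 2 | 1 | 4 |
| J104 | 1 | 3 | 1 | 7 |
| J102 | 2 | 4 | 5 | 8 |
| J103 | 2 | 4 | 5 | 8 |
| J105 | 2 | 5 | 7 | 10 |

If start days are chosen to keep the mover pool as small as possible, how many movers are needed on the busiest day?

Early-start (J100@1, J101@1, J104@1, J102@5, J103@5, J105@7) gives peak 9: d1:9  d2:6  d3:6  d4:6  d5:8  d6:8  d7:5  d8:5  d9:0  d10:0  d11:0.
Shift J104→5, J102→6, J103→8, J105→10.
Schedule J100@1, J101@1, J104@5, J102@6, J103@8, J105@10: d1:6  d2:6  d3:6  d4:6  d5:3  d6:4  d7:4  d8:4  d9:4  d10:5  d11:5 — peak 6.

6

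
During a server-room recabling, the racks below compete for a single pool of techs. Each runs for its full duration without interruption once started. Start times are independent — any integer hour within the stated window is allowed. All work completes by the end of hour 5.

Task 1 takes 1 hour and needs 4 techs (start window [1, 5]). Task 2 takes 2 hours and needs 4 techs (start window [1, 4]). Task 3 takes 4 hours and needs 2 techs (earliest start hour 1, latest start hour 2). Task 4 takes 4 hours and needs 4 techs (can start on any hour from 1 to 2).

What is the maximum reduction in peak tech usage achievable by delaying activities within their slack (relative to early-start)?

4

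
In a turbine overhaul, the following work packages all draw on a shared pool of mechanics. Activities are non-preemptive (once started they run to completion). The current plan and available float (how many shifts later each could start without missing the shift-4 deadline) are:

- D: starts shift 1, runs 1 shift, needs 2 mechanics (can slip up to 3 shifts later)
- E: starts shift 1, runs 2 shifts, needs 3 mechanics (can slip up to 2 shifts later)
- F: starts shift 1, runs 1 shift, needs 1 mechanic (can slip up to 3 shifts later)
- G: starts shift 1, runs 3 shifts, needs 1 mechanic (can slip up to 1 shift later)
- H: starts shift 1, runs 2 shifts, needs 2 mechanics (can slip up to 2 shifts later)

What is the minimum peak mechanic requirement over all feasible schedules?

4

Early-start (D@1, E@1, F@1, G@1, H@1) gives peak 9: s1:9  s2:6  s3:1  s4:0.
Shift E→3, F→2, G→2.
Schedule D@1, E@3, F@2, G@2, H@1: s1:4  s2:4  s3:4  s4:4 — peak 4.
Total mechanic-shifts = 16 over 4 shifts ⇒ peak ≥ ⌈16/4⌉ = 4, so 4 is optimal.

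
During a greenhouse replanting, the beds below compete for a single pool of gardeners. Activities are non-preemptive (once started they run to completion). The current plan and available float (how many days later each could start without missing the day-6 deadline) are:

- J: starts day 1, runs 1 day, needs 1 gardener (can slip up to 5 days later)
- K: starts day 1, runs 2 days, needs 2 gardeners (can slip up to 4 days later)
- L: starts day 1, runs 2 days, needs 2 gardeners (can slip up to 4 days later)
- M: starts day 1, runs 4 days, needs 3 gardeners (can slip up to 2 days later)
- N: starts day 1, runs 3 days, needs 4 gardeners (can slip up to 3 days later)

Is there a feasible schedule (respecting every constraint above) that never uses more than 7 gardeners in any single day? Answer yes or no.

Schedule J@1, K@1, L@1, M@2, N@3: d1:5  d2:7  d3:7  d4:7  d5:7  d6:0 — peak 7 ≤ 7.

yes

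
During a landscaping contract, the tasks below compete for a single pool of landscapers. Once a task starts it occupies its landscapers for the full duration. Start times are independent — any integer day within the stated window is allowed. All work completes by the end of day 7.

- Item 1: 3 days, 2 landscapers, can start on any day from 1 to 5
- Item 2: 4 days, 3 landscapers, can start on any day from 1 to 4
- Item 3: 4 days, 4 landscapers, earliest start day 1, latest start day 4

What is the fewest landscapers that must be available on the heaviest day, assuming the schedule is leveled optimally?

7

Early-start (Item 1@1, Item 2@1, Item 3@1) gives peak 9: d1:9  d2:9  d3:9  d4:7  d5:0  d6:0  d7:0.
Shift Item 3→4.
Schedule Item 1@1, Item 2@1, Item 3@4: d1:5  d2:5  d3:5  d4:7  d5:4  d6:4  d7:4 — peak 7.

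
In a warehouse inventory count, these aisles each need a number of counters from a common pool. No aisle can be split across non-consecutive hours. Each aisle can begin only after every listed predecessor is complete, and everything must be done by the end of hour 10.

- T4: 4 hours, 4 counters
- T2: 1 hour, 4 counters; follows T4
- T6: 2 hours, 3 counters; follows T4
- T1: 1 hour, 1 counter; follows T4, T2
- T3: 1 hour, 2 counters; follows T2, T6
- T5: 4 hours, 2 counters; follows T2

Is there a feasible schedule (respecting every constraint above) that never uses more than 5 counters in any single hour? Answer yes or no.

Schedule T4@1, T2@5, T6@6, T1@6, T3@8, T5@7: h1:4  h2:4  h3:4  h4:4  h5:4  h6:4  h7:5  h8:4  h9:2  h10:2 — peak 5 ≤ 5.

yes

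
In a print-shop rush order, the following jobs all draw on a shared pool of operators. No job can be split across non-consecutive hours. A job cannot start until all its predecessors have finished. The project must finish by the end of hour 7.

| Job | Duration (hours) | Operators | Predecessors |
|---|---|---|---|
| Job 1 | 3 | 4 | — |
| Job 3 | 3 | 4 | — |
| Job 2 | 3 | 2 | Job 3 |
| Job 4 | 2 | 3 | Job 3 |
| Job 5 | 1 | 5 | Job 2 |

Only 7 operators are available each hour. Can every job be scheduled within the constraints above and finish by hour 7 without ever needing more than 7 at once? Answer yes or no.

no

The minimum achievable peak is 8; 7 < 8, so no feasible schedule stays within the cap.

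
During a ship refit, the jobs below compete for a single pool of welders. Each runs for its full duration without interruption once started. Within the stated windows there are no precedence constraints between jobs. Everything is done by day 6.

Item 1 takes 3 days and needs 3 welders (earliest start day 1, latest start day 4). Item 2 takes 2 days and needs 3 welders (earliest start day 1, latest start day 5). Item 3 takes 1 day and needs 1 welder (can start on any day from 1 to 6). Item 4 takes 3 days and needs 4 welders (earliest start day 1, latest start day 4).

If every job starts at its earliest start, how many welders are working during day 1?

11

At early start, day 1 has: Item 1, Item 2, Item 3, Item 4.
Demand: 3 + 3 + 1 + 4 = 11.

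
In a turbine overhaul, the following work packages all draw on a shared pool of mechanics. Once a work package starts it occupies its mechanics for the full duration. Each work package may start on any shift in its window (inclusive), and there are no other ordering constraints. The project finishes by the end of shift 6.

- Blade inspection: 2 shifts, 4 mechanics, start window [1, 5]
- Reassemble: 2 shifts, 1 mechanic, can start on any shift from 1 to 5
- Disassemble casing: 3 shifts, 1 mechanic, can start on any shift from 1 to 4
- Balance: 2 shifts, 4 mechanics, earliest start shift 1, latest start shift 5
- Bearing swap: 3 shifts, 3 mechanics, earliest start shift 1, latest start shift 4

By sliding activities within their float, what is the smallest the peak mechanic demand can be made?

7

Early-start (Blade inspection@1, Reassemble@1, Disassemble casing@1, Balance@1, Bearing swap@1) gives peak 13: s1:13  s2:13  s3:4  s4:0  s5:0  s6:0.
Shift Balance→3, Bearing swap→4.
Schedule Blade inspection@1, Reassemble@1, Disassemble casing@1, Balance@3, Bearing swap@4: s1:6  s2:6  s3:5  s4:7  s5:3  s6:3 — peak 7.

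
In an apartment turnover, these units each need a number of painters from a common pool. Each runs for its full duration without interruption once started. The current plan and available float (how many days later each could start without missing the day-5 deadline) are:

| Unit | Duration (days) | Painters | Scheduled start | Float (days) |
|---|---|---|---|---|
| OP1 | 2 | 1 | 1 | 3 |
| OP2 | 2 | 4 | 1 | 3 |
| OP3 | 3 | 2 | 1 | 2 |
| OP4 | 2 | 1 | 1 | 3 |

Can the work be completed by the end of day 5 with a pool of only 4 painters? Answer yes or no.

yes

Schedule OP1@1, OP2@4, OP3@1, OP4@1: d1:4  d2:4  d3:2  d4:4  d5:4 — peak 4 ≤ 4.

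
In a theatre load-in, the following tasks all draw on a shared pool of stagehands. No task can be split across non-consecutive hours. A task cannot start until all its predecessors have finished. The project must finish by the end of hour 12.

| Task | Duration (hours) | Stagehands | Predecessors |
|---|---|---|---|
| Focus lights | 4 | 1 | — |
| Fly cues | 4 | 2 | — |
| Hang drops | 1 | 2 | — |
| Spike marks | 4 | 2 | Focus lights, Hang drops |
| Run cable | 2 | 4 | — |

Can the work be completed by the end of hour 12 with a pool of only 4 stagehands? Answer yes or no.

yes

Schedule Focus lights@1, Fly cues@1, Hang drops@5, Spike marks@6, Run cable@10: h1:3  h2:3  h3:3  h4:3  h5:2  h6:2  h7:2  h8:2  h9:2  h10:4  h11:4  h12:0 — peak 4 ≤ 4.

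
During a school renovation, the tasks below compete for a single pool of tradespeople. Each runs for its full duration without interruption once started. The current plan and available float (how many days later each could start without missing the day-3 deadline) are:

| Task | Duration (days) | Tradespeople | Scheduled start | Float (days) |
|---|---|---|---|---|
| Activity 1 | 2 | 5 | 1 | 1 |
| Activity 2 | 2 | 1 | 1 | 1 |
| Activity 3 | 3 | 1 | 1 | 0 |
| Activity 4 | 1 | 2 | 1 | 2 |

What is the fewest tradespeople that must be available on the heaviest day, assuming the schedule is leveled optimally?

Early-start (Activity 1@1, Activity 2@1, Activity 3@1, Activity 4@1) gives peak 9: d1:9  d2:7  d3:1.
Shift Activity 4→3.
Schedule Activity 1@1, Activity 2@1, Activity 3@1, Activity 4@3: d1:7  d2:7  d3:3 — peak 7.
No arrangement of the 12 feasible schedules does better.

7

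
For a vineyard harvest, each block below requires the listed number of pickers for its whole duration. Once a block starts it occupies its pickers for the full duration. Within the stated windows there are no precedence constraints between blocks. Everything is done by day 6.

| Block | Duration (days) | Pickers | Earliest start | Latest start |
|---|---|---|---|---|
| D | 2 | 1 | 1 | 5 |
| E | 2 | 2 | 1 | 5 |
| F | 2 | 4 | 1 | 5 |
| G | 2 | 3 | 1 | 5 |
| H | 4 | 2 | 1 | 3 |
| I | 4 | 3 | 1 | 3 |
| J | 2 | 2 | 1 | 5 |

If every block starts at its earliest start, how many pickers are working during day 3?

At early start, day 3 has: H, I.
Demand: 2 + 3 = 5.

5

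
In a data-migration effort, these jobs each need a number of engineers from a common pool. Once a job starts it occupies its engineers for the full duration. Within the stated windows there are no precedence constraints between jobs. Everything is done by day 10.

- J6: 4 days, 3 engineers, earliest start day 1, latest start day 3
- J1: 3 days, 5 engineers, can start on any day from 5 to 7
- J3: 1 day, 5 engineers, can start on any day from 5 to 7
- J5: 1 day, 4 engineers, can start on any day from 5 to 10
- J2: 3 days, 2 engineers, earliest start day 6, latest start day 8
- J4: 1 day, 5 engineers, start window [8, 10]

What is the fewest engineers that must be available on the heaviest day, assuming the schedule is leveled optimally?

7

Early-start (J6@1, J1@5, J3@5, J5@5, J2@6, J4@8) gives peak 14: d1:3  d2:3  d3:3  d4:3  d5:14  d6:7  d7:7  d8:7  d9:0  d10:0.
Shift J1→6, J5→9, J4→10.
Schedule J6@1, J1@6, J3@5, J5@9, J2@6, J4@10: d1:3  d2:3  d3:3  d4:3  d5:5  d6:7  d7:7  d8:7  d9:4  d10:5 — peak 7.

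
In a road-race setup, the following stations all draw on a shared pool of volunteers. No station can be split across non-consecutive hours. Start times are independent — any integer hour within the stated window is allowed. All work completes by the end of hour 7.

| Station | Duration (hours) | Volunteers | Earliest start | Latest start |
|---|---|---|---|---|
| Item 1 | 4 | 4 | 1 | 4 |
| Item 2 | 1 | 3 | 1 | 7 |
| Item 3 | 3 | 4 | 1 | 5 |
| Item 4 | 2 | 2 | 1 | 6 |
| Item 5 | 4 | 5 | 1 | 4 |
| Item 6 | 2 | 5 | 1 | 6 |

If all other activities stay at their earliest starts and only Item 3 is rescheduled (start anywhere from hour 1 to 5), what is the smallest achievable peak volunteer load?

Item 3@1: h1:23  h2:20  h3:13  h4:9  h5:0  h6:0  h7:0 → peak 23
Item 3@2: h1:19  h2:20  h3:13  h4:13  h5:0  h6:0  h7:0 → peak 20
Item 3@3: h1:19  h2:16  h3:13  h4:13  h5:4  h6:0  h7:0 → peak 19
Item 3@4: h1:19  h2:16  h3:9  h4:13  h5:4  h6:4  h7:0 → peak 19
Item 3@5: h1:19  h2:16  h3:9  h4:9  h5:4  h6:4  h7:4 → peak 19
Best is Item 3@3, peak 19.

19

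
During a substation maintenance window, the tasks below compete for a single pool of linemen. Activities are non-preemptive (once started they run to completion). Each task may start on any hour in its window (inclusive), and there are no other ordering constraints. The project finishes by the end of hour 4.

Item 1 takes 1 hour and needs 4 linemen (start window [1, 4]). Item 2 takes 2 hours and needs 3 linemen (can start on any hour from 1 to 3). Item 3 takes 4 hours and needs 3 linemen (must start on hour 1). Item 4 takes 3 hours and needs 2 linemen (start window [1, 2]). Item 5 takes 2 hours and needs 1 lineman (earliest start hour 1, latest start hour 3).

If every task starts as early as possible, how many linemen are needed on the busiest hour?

Early-start schedule: Item 1@1, Item 2@1, Item 3@1, Item 4@1, Item 5@1.
Load per hour: hour 1: 13, hour 2: 9, hour 3: 5, hour 4: 3.
Peak is 13.

13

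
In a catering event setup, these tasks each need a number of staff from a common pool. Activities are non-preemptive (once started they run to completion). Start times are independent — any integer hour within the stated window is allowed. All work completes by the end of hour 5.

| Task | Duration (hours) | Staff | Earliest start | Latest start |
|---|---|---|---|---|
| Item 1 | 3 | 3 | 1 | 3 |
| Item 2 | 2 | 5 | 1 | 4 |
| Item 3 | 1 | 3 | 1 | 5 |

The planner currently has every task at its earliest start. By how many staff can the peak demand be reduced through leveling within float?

Early-start peak: h1:11  h2:8  h3:3  h4:0  h5:0 ⇒ 11.
Leveled (Item 1@1, Item 2@4, Item 3@1): h1:6  h2:3  h3:3  h4:5  h5:5 ⇒ 6.
Reduction 11 − 6 = 5.

5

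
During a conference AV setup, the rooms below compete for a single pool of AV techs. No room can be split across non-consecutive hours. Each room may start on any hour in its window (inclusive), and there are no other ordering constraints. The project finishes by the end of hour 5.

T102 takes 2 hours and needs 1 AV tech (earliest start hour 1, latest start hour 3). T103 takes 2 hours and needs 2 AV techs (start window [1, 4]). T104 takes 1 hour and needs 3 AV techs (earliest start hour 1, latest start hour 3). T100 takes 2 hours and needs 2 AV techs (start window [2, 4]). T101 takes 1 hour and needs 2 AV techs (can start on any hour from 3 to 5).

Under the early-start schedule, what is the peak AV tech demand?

6

Early-start schedule: T102@1, T103@1, T104@1, T100@2, T101@3.
Load per hour: hour 1: 6, hour 2: 5, hour 3: 4, hour 4: 0, hour 5: 0.
Peak is 6.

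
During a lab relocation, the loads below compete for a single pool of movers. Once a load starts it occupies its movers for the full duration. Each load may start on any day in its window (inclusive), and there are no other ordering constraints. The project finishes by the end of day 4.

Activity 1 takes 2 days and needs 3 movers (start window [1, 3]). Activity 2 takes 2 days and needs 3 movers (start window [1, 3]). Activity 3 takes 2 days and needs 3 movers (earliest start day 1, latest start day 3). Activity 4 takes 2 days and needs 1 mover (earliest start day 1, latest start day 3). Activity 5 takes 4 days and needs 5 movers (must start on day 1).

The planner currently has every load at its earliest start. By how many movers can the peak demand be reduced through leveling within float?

Early-start peak: d1:15  d2:15  d3:5  d4:5 ⇒ 15.
Leveled (Activity 1@1, Activity 2@1, Activity 3@3, Activity 4@3, Activity 5@1): d1:11  d2:11  d3:9  d4:9 ⇒ 11.
Reduction 15 − 11 = 4.

4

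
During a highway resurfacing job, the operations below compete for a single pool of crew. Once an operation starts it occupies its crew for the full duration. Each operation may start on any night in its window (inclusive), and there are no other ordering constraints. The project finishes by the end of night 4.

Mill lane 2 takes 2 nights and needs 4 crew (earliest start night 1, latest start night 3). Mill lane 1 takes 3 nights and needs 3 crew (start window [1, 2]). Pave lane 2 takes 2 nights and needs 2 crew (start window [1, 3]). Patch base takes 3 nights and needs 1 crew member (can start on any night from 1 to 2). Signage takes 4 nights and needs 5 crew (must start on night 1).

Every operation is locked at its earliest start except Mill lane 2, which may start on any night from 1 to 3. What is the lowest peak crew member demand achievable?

Mill lane 2@1: n1:15  n2:15  n3:9  n4:5 → peak 15
Mill lane 2@2: n1:11  n2:15  n3:13  n4:5 → peak 15
Mill lane 2@3: n1:11  n2:11  n3:13  n4:9 → peak 13
Best is Mill lane 2@3, peak 13.

13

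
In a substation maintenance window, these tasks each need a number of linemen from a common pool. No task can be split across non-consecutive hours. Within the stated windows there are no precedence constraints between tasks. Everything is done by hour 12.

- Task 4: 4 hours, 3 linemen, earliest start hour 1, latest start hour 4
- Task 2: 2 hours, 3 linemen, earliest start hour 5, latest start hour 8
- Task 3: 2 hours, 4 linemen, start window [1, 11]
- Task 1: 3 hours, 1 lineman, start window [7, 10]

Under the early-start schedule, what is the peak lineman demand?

Early-start schedule: Task 4@1, Task 2@5, Task 3@1, Task 1@7.
Load per hour: hour 1: 7, hour 2: 7, hour 3: 3, hour 4: 3, hour 5: 3, hour 6: 3, hour 7: 1, hour 8: 1, hour 9: 1, hour 10: 0, hour 11: 0, hour 12: 0.
Peak is 7.

7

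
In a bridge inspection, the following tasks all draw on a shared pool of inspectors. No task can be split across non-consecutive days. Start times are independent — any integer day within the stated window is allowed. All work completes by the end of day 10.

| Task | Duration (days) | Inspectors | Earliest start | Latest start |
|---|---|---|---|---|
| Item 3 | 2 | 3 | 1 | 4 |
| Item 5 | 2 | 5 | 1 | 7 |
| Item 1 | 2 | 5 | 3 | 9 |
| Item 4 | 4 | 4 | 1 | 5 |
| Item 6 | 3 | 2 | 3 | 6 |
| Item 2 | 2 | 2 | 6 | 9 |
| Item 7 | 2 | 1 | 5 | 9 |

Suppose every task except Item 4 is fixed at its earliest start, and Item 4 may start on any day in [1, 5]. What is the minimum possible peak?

Item 4@1: d1:12  d2:12  d3:11  d4:11  d5:3  d6:3  d7:2  d8:0  d9:0  d10:0 → peak 12
Item 4@2: d1:8  d2:12  d3:11  d4:11  d5:7  d6:3  d7:2  d8:0  d9:0  d10:0 → peak 12
Item 4@3: d1:8  d2:8  d3:11  d4:11  d5:7  d6:7  d7:2  d8:0  d9:0  d10:0 → peak 11
Item 4@4: d1:8  d2:8  d3:7  d4:11  d5:7  d6:7  d7:6  d8:0  d9:0  d10:0 → peak 11
Item 4@5: d1:8  d2:8  d3:7  d4:7  d5:7  d6:7  d7:6  d8:4  d9:0  d10:0 → peak 8
Best is Item 4@5, peak 8.

8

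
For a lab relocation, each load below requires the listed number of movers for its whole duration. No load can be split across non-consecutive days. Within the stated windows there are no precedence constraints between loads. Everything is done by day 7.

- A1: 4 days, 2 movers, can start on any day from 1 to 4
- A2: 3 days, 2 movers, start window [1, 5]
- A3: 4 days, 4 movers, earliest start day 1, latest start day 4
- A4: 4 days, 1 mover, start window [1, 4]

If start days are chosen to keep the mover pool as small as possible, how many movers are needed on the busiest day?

Early-start (A1@1, A2@1, A3@1, A4@1) gives peak 9: d1:9  d2:9  d3:9  d4:7  d5:0  d6:0  d7:0.
Shift A3→4.
Schedule A1@1, A2@1, A3@4, A4@1: d1:5  d2:5  d3:5  d4:7  d5:4  d6:4  d7:4 — peak 7.

7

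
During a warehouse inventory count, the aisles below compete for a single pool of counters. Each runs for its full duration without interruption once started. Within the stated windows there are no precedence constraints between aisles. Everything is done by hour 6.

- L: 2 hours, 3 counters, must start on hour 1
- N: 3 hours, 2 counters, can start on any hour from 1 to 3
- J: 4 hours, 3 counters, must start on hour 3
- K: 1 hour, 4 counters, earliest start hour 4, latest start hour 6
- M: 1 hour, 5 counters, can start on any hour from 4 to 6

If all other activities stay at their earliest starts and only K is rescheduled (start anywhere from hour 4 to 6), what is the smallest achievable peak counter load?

8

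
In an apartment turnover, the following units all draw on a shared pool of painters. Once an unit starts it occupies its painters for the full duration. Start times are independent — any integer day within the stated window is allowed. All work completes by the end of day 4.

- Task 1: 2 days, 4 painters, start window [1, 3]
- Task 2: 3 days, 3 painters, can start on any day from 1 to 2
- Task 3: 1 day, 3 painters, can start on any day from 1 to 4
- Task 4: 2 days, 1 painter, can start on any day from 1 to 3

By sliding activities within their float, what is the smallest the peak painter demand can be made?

Early-start (Task 1@1, Task 2@1, Task 3@1, Task 4@1) gives peak 11: d1:11  d2:8  d3:3  d4:0.
Shift Task 3→3, Task 4→3.
Schedule Task 1@1, Task 2@1, Task 3@3, Task 4@3: d1:7  d2:7  d3:7  d4:1 — peak 7.

7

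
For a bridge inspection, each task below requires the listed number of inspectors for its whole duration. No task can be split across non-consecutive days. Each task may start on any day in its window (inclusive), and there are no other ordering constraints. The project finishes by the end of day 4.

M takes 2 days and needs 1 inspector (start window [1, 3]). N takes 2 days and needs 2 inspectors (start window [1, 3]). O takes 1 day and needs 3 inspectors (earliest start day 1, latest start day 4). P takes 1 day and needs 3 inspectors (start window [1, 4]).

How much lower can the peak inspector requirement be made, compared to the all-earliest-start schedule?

Early-start peak: d1:9  d2:3  d3:0  d4:0 ⇒ 9.
Leveled (M@1, N@1, O@3, P@4): d1:3  d2:3  d3:3  d4:3 ⇒ 3.
Reduction 9 − 3 = 6.

6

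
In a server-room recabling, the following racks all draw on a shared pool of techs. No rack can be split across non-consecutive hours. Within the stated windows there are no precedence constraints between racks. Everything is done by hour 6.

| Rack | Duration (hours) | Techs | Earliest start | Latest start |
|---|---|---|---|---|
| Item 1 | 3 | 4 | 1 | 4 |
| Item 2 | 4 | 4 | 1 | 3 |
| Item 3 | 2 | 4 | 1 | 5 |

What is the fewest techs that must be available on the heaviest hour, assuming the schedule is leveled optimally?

8

Early-start (Item 1@1, Item 2@1, Item 3@1) gives peak 12: h1:12  h2:12  h3:8  h4:4  h5:0  h6:0.
Shift Item 3→4.
Schedule Item 1@1, Item 2@1, Item 3@4: h1:8  h2:8  h3:8  h4:8  h5:4  h6:0 — peak 8.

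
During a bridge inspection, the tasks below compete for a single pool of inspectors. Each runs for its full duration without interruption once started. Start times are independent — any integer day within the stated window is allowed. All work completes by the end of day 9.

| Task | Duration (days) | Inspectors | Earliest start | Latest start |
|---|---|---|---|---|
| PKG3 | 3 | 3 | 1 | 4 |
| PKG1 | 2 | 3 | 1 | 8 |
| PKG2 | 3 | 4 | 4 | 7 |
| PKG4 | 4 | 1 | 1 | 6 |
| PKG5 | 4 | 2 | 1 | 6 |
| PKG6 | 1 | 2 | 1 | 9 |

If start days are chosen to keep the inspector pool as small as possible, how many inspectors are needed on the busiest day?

5

Early-start (PKG3@1, PKG1@1, PKG2@4, PKG4@1, PKG5@1, PKG6@1) gives peak 11: d1:11  d2:9  d3:6  d4:7  d5:4  d6:4  d7:0  d8:0  d9:0.
Shift PKG1→4, PKG2→6, PKG4→5, PKG6→9.
Schedule PKG3@1, PKG1@4, PKG2@6, PKG4@5, PKG5@1, PKG6@9: d1:5  d2:5  d3:5  d4:5  d5:4  d6:5  d7:5  d8:5  d9:2 — peak 5.
Total inspector-days = 41 over 9 days ⇒ peak ≥ ⌈41/9⌉ = 5, so 5 is optimal.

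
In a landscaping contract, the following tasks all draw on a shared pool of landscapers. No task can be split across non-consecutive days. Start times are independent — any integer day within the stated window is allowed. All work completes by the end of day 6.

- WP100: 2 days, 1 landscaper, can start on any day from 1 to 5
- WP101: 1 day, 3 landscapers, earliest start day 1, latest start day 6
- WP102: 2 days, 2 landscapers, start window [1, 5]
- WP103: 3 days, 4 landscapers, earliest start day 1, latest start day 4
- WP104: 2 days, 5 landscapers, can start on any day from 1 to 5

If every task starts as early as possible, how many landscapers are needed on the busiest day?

Early-start schedule: WP100@1, WP101@1, WP102@1, WP103@1, WP104@1.
Load per day: day 1: 15, day 2: 12, day 3: 4, day 4: 0, day 5: 0, day 6: 0.
Peak is 15.

15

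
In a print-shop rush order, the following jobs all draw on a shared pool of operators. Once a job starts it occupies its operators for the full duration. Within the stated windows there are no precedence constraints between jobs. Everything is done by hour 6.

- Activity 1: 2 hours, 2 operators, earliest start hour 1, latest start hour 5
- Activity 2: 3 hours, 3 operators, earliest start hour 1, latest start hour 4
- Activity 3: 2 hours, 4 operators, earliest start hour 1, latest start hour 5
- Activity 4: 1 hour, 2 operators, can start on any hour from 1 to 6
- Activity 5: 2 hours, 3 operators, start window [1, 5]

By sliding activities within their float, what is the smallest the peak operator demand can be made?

6

Early-start (Activity 1@1, Activity 2@1, Activity 3@1, Activity 4@1, Activity 5@1) gives peak 14: h1:14  h2:12  h3:3  h4:0  h5:0  h6:0.
Shift Activity 3→5, Activity 4→4, Activity 5→3.
Schedule Activity 1@1, Activity 2@1, Activity 3@5, Activity 4@4, Activity 5@3: h1:5  h2:5  h3:6  h4:5  h5:4  h6:4 — peak 6.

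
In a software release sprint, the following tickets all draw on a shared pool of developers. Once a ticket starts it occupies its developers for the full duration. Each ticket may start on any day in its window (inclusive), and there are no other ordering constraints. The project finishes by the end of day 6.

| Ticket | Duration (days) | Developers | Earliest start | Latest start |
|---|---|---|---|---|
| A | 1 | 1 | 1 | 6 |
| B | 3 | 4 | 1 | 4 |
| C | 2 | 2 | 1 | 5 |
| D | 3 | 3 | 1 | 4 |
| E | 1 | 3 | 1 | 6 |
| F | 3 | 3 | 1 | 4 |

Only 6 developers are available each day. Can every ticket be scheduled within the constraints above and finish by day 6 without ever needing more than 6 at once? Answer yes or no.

Total developer-days = 38; over 6 days the average is 38/6 > 6, so some day must exceed 6.

no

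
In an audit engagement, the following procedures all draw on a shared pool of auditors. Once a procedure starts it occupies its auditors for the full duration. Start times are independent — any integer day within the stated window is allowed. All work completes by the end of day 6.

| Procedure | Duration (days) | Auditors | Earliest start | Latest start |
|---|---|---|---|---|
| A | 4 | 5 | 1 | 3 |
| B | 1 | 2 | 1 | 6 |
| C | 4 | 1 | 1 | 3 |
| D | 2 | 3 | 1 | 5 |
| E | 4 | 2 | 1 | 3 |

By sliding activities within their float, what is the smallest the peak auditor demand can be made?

8

Early-start (A@1, B@1, C@1, D@1, E@1) gives peak 13: d1:13  d2:11  d3:8  d4:8  d5:0  d6:0.
Shift D→5, E→2.
Schedule A@1, B@1, C@1, D@5, E@2: d1:8  d2:8  d3:8  d4:8  d5:5  d6:3 — peak 8.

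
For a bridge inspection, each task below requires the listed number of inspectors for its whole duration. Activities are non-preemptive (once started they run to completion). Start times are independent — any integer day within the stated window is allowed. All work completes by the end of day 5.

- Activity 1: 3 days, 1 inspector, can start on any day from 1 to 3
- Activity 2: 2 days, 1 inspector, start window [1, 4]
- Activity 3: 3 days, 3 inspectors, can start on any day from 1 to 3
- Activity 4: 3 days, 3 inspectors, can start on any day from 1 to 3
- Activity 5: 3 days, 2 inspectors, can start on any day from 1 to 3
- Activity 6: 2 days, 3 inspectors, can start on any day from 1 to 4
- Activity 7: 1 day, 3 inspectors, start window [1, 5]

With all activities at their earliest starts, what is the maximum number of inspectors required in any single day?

Early-start schedule: Activity 1@1, Activity 2@1, Activity 3@1, Activity 4@1, Activity 5@1, Activity 6@1, Activity 7@1.
Load per day: day 1: 16, day 2: 13, day 3: 9, day 4: 0, day 5: 0.
Peak is 16.

16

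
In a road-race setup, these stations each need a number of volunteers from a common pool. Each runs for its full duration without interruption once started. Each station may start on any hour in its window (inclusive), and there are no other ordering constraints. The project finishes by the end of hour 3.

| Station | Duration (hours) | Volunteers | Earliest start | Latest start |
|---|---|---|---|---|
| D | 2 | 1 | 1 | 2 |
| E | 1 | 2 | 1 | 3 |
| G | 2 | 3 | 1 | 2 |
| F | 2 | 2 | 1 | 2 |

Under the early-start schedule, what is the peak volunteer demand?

Early-start schedule: D@1, E@1, G@1, F@1.
Load per hour: hour 1: 8, hour 2: 6, hour 3: 0.
Peak is 8.

8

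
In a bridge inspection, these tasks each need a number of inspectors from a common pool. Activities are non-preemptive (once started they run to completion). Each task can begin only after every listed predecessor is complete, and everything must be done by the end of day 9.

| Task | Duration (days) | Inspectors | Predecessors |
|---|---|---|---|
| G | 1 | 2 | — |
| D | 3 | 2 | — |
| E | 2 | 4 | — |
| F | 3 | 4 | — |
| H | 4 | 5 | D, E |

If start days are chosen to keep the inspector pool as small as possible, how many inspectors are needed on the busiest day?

Early-start (G@1, D@1, E@1, F@1, H@4) gives peak 12: d1:12  d2:10  d3:6  d4:5  d5:5  d6:5  d7:5  d8:0  d9:0.
Shift D→2, F→3, H→6.
Schedule G@1, D@2, E@1, F@3, H@6: d1:6  d2:6  d3:6  d4:6  d5:4  d6:5  d7:5  d8:5  d9:5 — peak 6.
Total inspector-days = 48 over 9 days ⇒ peak ≥ ⌈48/9⌉ = 6, so 6 is optimal.

6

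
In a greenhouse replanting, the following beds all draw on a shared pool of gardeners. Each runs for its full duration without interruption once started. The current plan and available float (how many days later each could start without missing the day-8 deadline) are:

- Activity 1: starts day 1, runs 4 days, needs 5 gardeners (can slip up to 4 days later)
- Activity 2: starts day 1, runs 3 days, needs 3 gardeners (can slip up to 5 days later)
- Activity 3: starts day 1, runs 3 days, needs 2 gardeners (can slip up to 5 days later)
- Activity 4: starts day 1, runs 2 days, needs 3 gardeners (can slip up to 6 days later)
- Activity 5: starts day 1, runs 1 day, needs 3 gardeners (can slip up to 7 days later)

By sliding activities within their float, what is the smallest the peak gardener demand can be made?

7

Early-start (Activity 1@1, Activity 2@1, Activity 3@1, Activity 4@1, Activity 5@1) gives peak 16: d1:16  d2:13  d3:10  d4:5  d5:0  d6:0  d7:0  d8:0.
Shift Activity 2→5, Activity 4→5, Activity 5→7.
Schedule Activity 1@1, Activity 2@5, Activity 3@1, Activity 4@5, Activity 5@7: d1:7  d2:7  d3:7  d4:5  d5:6  d6:6  d7:6  d8:0 — peak 7.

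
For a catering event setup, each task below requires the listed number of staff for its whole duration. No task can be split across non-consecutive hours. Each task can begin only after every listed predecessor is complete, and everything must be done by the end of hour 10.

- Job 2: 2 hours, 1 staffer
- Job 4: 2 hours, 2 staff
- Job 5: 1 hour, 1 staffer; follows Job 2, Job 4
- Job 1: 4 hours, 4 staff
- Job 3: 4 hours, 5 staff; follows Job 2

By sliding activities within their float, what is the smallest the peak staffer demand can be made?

5

Early-start (Job 2@1, Job 4@1, Job 5@3, Job 1@1, Job 3@3) gives peak 10: h1:7  h2:7  h3:10  h4:9  h5:5  h6:5  h7:0  h8:0  h9:0  h10:0.
Shift Job 1→3, Job 3→7.
Schedule Job 2@1, Job 4@1, Job 5@3, Job 1@3, Job 3@7: h1:3  h2:3  h3:5  h4:4  h5:4  h6:4  h7:5  h8:5  h9:5  h10:5 — peak 5.
Total staffer-hours = 43 over 10 hours ⇒ peak ≥ ⌈43/10⌉ = 5, so 5 is optimal.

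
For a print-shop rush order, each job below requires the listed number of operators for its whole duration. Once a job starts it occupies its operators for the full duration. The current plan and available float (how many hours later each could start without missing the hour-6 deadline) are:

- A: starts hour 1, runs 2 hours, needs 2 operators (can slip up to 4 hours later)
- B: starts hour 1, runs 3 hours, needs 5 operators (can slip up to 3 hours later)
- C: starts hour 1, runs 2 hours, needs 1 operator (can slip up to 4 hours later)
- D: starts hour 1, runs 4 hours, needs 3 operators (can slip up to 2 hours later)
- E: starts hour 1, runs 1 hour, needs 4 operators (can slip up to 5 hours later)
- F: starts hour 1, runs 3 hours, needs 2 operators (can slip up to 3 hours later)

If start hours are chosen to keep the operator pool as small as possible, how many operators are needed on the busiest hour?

8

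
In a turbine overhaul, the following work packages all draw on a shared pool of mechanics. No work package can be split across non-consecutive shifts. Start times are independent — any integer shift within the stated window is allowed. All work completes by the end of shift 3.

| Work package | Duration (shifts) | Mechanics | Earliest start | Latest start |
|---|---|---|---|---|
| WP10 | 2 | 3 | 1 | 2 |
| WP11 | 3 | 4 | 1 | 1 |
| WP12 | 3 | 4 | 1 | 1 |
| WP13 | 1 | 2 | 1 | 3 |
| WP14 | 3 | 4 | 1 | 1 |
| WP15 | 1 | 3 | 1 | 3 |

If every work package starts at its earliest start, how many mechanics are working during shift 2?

At early start, shift 2 has: WP10, WP11, WP12, WP14.
Demand: 3 + 4 + 4 + 4 = 15.

15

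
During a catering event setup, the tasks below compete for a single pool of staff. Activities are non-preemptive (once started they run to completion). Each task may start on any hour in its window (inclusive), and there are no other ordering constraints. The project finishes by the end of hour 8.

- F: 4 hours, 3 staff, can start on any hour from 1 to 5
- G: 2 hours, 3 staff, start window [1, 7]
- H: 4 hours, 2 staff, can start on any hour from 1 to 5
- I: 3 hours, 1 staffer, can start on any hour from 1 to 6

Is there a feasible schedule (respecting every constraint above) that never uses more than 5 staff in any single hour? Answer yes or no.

Schedule F@1, G@5, H@1, I@5: h1:5  h2:5  h3:5  h4:5  h5:4  h6:4  h7:1  h8:0 — peak 5 ≤ 5.

yes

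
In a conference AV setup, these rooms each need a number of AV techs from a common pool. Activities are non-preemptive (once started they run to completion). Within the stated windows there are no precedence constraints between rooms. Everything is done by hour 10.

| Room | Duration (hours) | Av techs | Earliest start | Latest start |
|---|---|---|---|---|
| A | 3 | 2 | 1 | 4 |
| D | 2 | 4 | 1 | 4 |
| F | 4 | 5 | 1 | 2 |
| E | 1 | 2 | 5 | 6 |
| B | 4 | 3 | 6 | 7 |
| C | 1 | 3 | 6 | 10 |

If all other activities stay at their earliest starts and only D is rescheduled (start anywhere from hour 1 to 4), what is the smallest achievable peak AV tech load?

D@1: h1:11  h2:11  h3:7  h4:5  h5:2  h6:6  h7:3  h8:3  h9:3  h10:0 → peak 11
D@2: h1:7  h2:11  h3:11  h4:5  h5:2  h6:6  h7:3  h8:3  h9:3  h10:0 → peak 11
D@3: h1:7  h2:7  h3:11  h4:9  h5:2  h6:6  h7:3  h8:3  h9:3  h10:0 → peak 11
D@4: h1:7  h2:7  h3:7  h4:9  h5:6  h6:6  h7:3  h8:3  h9:3  h10:0 → peak 9
Best is D@4, peak 9.

9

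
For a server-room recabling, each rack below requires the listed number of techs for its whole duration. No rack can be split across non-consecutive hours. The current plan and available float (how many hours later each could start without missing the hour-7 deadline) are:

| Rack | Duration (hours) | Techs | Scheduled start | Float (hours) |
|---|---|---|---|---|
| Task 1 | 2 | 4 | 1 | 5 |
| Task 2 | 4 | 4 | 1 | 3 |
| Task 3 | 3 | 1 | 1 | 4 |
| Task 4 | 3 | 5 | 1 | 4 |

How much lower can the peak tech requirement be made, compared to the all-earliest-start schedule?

6

Early-start peak: h1:14  h2:14  h3:10  h4:4  h5:0  h6:0  h7:0 ⇒ 14.
Leveled (Task 1@1, Task 2@1, Task 3@3, Task 4@5): h1:8  h2:8  h3:5  h4:5  h5:6  h6:5  h7:5 ⇒ 8.
Reduction 14 − 8 = 6.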